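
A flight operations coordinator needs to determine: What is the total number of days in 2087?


Year: 2087
Check leap year rules:
Divisible by 4? No
2087 is not a leap year
Days: 365

365


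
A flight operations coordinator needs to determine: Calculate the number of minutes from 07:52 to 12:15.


Start time: 07:52 = 472 minutes from midnight
End time: 12:15 = 735 minutes from midnight
Difference: 735 - 472 = 263 minutes
That is 4 hours and 23 minutes

263


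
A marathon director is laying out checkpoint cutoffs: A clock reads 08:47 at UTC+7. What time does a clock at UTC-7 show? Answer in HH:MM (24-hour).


Local time: 08:47 at UTC+7 (offset 7h)
Target zone: UTC-7 (offset -7h)
Difference: -7 - (7) = -14 hours
Calculation: 8 + (-14) = -6
Wraparound: (-6) mod 24 = 18
Result: 18:47

18:47


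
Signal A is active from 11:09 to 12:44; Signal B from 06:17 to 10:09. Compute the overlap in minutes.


Interval A: [669, 764] minutes from midnight
Interval B: [377, 609] minutes from midnight
Overlap start = max(669, 377) = 669
Overlap end = min(764, 609) = 609
End <= start, so the intervals do not overlap: 0 minutes

0


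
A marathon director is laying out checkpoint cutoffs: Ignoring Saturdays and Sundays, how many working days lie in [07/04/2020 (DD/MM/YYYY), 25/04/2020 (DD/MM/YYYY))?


Start: 2020-04-07 (Tuesday)
End (exclusive): 2020-04-25 (Saturday)
Total calendar days: 18
Full weeks: 18 // 7 = 2 -> 10 weekdays
Remaining 4 days starting on Tuesday:
  Tue(w), Wed(w), Thu(w), Fri(w) -> 4 weekdays
Total business days: 10 + 4 = 14

14


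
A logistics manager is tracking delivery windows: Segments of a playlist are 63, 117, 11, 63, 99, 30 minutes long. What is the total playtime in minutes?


Durations: 63, 117, 11, 63, 99, 30
Running sum: 63
+ 117 = 180
+ 11 = 191
+ 63 = 254
+ 99 = 353
+ 30 = 383
Total duration: 383 minutes
That is 6 hours and 23 minutes

383


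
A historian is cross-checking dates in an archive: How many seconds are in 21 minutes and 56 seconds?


Minutes: 21
Extra seconds: 56
Seconds per minute: 60
Minutes to seconds: 21 x 60 = 1260
Total: 1260 + 56 = 1316

1316


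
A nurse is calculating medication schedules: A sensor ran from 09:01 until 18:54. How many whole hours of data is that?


Start: 09:01
End: 18:54
Hour difference: 18 - 9 = 9 hours
Minute difference: 54 - 1 = 53 minutes
Total minutes: 593
Complete hours: 593 / 60 = 9 (remainder 53)

9


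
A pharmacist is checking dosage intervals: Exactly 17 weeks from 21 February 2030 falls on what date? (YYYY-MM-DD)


Start: 2030-02-21
Weeks to add: 17
Convert to days: 17 x 7 = 119 days
Add 119 days to 2030-02-21
Result: 2030-06-20

2030-06-20


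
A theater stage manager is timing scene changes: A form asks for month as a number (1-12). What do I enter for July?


Calendar month order:
6. June
7. July <--
8. August
July is month number 7

7


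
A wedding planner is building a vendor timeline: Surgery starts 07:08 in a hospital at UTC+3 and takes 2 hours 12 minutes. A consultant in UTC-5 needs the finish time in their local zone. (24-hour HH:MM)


Start: 07:08 in UTC+3
Step 1 - add duration:
  minutes: 8 + 12 = 20
  hours: 7 + 2 + 0 = 9
  end in UTC+3: 09:20
Step 2 - convert UTC+3 -> UTC-5:
  offset difference: -5 - (3) = -8 hours
  9 + (-8) = 1 -> mod 24 = 1
Result: 01:20 in UTC-5

01:20


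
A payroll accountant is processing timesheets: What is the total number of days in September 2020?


Month: September
Year: 2020
September is a 30-day month
Total: 30 days

30


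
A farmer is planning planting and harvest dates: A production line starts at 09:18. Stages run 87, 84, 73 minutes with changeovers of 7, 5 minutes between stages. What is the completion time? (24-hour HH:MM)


Start: 09:18 = 558 min from midnight
  after task 1 (87 min): 10:45
  after break (7 min): 10:52
  after task 2 (84 min): 12:16
  after break (5 min): 12:21
  after task 3 (73 min): 13:34
Total elapsed: 256 minutes
End time: 13:34

13:34


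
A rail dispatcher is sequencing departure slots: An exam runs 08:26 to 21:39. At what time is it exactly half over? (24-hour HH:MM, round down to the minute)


Start time: 08:26 = 506 minutes from midnight
End time: 21:39 = 1299 minutes from midnight
Sum: 506 + 1299 = 1805
Midpoint: 1805 / 2 = 902 minutes
Convert: 902 / 60 = 15 hours, 2 minutes
Result: 15:02

15:02


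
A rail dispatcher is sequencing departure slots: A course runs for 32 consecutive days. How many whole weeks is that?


Total days: 32
Days per week: 7
Division: 32 / 7 = 4 remainder 4
Complete weeks: 4
Remaining days: 4

4


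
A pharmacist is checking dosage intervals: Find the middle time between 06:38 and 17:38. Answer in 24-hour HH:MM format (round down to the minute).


Start time: 06:38 = 398 minutes from midnight
End time: 17:38 = 1058 minutes from midnight
Sum: 398 + 1058 = 1456
Midpoint: 1456 / 2 = 728 minutes
Convert: 728 / 60 = 12 hours, 8 minutes
Result: 12:08

12:08


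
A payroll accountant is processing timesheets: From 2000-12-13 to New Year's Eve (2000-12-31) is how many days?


Start: December 13, 2000
End: December 31, 2000
Days left in December: 18
Total: 18 days

18


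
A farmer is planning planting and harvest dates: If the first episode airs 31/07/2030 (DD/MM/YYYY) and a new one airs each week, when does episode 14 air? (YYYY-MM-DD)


First occurrence: 2030-07-31 (occurrence 1)
Each occurrence is 7 days after the previous.
Occurrence 14 is 13 weeks after the first.
13 weeks = 91 days
2030-07-31 + 91 days = 2030-10-30

2030-10-30


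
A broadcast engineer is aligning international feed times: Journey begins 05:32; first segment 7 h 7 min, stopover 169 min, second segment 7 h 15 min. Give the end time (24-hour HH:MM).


Depart: 05:32
Leg 1: +427 min -> 12:39
Layover: +169 min -> 15:28
Leg 2: +435 min -> 22:43
Total travel: 1031 minutes = 17h 11m
Arrival: 22:43

22:43


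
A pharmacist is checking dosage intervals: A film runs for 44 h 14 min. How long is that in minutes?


Hours: 44
Minutes: 14
Convert hours to minutes: 44 x 60 = 2640
Add remaining minutes: 2640 + 14 = 2654

2654


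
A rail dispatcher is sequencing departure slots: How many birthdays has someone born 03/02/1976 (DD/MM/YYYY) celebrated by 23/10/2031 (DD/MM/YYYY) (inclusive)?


Birth: 1976-02-03
Reference: 2031-10-23
Year difference: 2031 - 1976 = 55
Has birthday (02-03) occurred by 10-23? Yes
Age in full years: 55

55


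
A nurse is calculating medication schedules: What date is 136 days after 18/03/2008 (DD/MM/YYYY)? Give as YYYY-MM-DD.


Start: 2008-03-18
Adding 136 days
Days remaining in March: 13
After March: 123 days still to add
April 2008: 30 days, 93 remaining
May 2008: 31 days, 62 remaining
June 2008: 30 days, 32 remaining
July 2008: 31 days, 1 remaining
Result: 2008-08-01

2008-08-01


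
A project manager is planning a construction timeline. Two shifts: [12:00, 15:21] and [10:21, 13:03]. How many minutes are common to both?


Interval A: [720, 921] minutes from midnight
Interval B: [621, 783] minutes from midnight
Overlap start = max(720, 621) = 720
Overlap end = min(921, 783) = 783
Overlap = 783 - 720 = 63 minutes

63


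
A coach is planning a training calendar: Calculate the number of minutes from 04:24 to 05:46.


Start time: 04:24 = 264 minutes from midnight
End time: 05:46 = 346 minutes from midnight
Difference: 346 - 264 = 82 minutes
That is 1 hours and 22 minutes

82


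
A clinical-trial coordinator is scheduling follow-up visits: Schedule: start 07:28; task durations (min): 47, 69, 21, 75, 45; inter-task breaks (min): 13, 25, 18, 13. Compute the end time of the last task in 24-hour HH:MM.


Start: 07:28 = 448 min from midnight
  after task 1 (47 min): 08:15
  after break (13 min): 08:28
  after task 2 (69 min): 09:37
  after break (25 min): 10:02
  after task 3 (21 min): 10:23
  after break (18 min): 10:41
  after task 4 (75 min): 11:56
  after break (13 min): 12:09
  after task 5 (45 min): 12:54
Total elapsed: 326 minutes
End time: 12:54

12:54


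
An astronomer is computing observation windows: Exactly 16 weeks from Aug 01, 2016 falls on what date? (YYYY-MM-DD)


Start: 2016-08-01
Weeks to add: 16
Convert to days: 16 x 7 = 112 days
Add 112 days to 2016-08-01
Result: 2016-11-21

2016-11-21


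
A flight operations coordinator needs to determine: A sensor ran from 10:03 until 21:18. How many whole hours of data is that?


Start: 10:03
End: 21:18
Hour difference: 21 - 10 = 11 hours
Minute difference: 18 - 3 = 15 minutes
Total minutes: 675
Complete hours: 675 / 60 = 11 (remainder 15)

11


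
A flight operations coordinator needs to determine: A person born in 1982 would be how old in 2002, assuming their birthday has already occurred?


Birth year: 1982
Current year: 2002
Age = current year - birth year
Age = 2002 - 1982 = 20

20


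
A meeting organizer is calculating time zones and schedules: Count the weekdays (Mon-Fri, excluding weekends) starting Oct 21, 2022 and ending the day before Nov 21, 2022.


Start: 2022-10-21 (Friday)
End (exclusive): 2022-11-21 (Monday)
Total calendar days: 31
Full weeks: 31 // 7 = 4 -> 20 weekdays
Remaining 3 days starting on Friday:
  Fri(w), Sat(-), Sun(-) -> 1 weekdays
Total business days: 20 + 1 = 21

21


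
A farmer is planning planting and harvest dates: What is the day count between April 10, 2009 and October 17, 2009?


Start date: 2009-04-10
End date: 2009-10-17
Apr 2009: +21 days
May 2009: +31 days
Jun 2009: +30 days
... (4 more months)
Total: 190 days

190


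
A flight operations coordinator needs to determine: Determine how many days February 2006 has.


Month: February
Year: 2006
2006 is not a leap year
February has 28 days
Total: 28 days

28


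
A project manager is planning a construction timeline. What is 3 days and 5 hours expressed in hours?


Days: 3
Extra hours: 5
Hours per day: 24
Days to hours: 3 x 24 = 72
Total: 72 + 5 = 77

77


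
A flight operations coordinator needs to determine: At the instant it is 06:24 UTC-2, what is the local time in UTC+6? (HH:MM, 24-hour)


Local time: 06:24 at UTC-2 (offset -2h)
Target zone: UTC+6 (offset 6h)
Difference: 6 - (-2) = 8 hours
Calculation: 6 + (8) = 14
Result: 14:24

14:24


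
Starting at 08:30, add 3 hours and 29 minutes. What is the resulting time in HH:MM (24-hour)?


Start time: 08:30
Adding: 3 hours 29 minutes
Minutes: 30 + 29 = 59
Hours: 8 + 3 + 0 = 11
Result: 11:59

11:59


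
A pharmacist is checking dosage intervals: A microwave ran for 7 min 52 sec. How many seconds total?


Minutes: 7
Extra seconds: 52
Seconds per minute: 60
Minutes to seconds: 7 x 60 = 420
Total: 420 + 52 = 472

472


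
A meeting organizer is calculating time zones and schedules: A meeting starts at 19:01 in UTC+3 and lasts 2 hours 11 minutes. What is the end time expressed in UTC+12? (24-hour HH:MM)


Start: 19:01 in UTC+3
Step 1 - add duration:
  minutes: 1 + 11 = 12
  hours: 19 + 2 + 0 = 21
  end in UTC+3: 21:12
Step 2 - convert UTC+3 -> UTC+12:
  offset difference: 12 - (3) = 9 hours
  21 + (9) = 30 -> mod 24 = 6
Result: 06:12 in UTC+12

06:12


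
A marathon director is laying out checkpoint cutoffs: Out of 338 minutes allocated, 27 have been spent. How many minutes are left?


Total budget: 338 minutes
Time used: 27 minutes
Remaining: 338 - 27 = 311 minutes
Percent used: 8.0%
Percent remaining: 92.0%

311


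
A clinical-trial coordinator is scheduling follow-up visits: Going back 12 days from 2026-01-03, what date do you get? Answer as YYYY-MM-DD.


Start: 2026-01-03
Subtracting 12 days
Days already passed in January: 3
After going back through January: 9 more days to subtract
December 2025 has 31 days, need 9
Result: 2025-12-22

2025-12-22


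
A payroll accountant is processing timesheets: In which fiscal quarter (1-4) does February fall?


Month: February (month 2)
Q1: January-March (months 1-3)
Q2: April-June (months 4-6)
Q3: July-September (months 7-9)
Q4: October-December (months 10-12)
Month 2 falls in Q1

1


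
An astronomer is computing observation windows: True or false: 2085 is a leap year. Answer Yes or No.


Year: 2085
Divisible by 4? 2085 / 4 = 521.25 -> No
Not divisible by 4, so NOT a leap year

No


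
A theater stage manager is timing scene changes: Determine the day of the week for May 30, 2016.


Date: 2016-05-30
January 1, 2016 is a Friday
Day of year: 151
Offset from Jan 1: 150 days
150 mod 7 = 3
Result: Monday

Monday


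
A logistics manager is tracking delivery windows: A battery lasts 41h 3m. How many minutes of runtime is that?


Hours: 41
Extra minutes: 3
Minutes per hour: 60
Hours to minutes: 41 x 60 = 2460
Total: 2460 + 3 = 2463

2463


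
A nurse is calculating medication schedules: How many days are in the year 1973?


Year: 1973
Check leap year rules:
Divisible by 4? No
1973 is not a leap year
Days: 365

365


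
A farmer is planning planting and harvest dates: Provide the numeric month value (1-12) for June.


Calendar month order:
5. May
6. June <--
7. July
June is month number 6

6


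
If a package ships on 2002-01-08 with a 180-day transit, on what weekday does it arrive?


Start: 2002-01-08 (Tuesday)
Step 1 - find target date: add 180 days
  2002-01-08 + 180 days = 2002-07-07
Step 2 - day of week:
  180 mod 7 = 5
  Tuesday + 5 days -> Sunday
Result: Sunday (2002-07-07)

Sunday


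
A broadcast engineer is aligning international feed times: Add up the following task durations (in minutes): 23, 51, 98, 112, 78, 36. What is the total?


Durations: 23, 51, 98, 112, 78, 36
Running sum: 23
+ 51 = 74
+ 98 = 172
+ 112 = 284
+ 78 = 362
+ 36 = 398
Total duration: 398 minutes
That is 6 hours and 38 minutes

398


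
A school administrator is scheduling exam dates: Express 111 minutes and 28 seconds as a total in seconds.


Minutes: 111
Seconds: 28
Convert minutes to seconds: 111 x 60 = 6660
Add remaining seconds: 6660 + 28 = 6688

6688


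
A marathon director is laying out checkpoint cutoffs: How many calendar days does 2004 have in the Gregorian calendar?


Year: 2004
Check leap year rules:
Divisible by 4? Yes
Divisible by 100? No
2004 is a leap year
Days: 366

366


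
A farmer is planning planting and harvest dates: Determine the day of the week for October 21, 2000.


Date: 2000-10-21
January 1, 2000 is a Saturday
Day of year: 295
Offset from Jan 1: 294 days
294 mod 7 = 0
Result: Saturday

Saturday


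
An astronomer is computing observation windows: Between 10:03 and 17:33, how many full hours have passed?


Start: 10:03
End: 17:33
Hour difference: 17 - 10 = 7 hours
Minute difference: 33 - 3 = 30 minutes
Total minutes: 450
Complete hours: 450 / 60 = 7 (remainder 30)

7


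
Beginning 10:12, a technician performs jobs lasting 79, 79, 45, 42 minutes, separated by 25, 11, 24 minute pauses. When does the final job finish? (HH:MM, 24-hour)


Start: 10:12 = 612 min from midnight
  after task 1 (79 min): 11:31
  after break (25 min): 11:56
  after task 2 (79 min): 13:15
  after break (11 min): 13:26
  after task 3 (45 min): 14:11
  after break (24 min): 14:35
  after task 4 (42 min): 15:17
Total elapsed: 305 minutes
End time: 15:17

15:17


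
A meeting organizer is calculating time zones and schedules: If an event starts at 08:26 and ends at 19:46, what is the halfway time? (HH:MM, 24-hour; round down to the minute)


Start time: 08:26 = 506 minutes from midnight
End time: 19:46 = 1186 minutes from midnight
Sum: 506 + 1186 = 1692
Midpoint: 1692 / 2 = 846 minutes
Convert: 846 / 60 = 14 hours, 6 minutes
Result: 14:06

14:06


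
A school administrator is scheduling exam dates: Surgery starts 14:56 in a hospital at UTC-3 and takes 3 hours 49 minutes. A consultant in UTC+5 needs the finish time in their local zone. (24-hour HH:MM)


Start: 14:56 in UTC-3
Step 1 - add duration:
  minutes: 56 + 49 = 105 (carry 1h)
  hours: 14 + 3 + 1 = 18
  end in UTC-3: 18:45
Step 2 - convert UTC-3 -> UTC+5:
  offset difference: 5 - (-3) = 8 hours
  18 + (8) = 26 -> mod 24 = 2
Result: 02:45 in UTC+5

02:45


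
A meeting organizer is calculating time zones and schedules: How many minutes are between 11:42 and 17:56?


Start time: 11:42 = 702 minutes from midnight
End time: 17:56 = 1076 minutes from midnight
Difference: 1076 - 702 = 374 minutes
That is 6 hours and 14 minutes

374


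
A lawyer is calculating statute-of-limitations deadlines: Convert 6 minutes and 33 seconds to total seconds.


Minutes: 6
Extra seconds: 33
Seconds per minute: 60
Minutes to seconds: 6 x 60 = 360
Total: 360 + 33 = 393

393


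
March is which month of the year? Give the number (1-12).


Calendar month order:
2. February
3. March <--
4. April
March is month number 3

3


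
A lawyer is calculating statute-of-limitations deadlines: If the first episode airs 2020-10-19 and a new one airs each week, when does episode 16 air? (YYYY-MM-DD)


First occurrence: 2020-10-19 (occurrence 1)
Each occurrence is 7 days after the previous.
Occurrence 16 is 15 weeks after the first.
15 weeks = 105 days
2020-10-19 + 105 days = 2021-02-01

2021-02-01


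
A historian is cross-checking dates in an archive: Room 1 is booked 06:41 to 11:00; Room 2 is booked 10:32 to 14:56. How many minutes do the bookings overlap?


Interval A: [401, 660] minutes from midnight
Interval B: [632, 896] minutes from midnight
Overlap start = max(401, 632) = 632
Overlap end = min(660, 896) = 660
Overlap = 660 - 632 = 28 minutes

28


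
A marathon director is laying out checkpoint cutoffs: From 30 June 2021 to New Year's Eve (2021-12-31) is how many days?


Start: June 30, 2021
End: December 31, 2021
Days left in June: 0
July: 31
August: 31
September: 30
October: 31
... plus remaining months
Sum of remaining months: 184
Total: 0 + 184 = 184

184


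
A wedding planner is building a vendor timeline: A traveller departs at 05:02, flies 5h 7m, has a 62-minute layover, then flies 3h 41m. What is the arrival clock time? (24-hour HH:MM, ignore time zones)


Depart: 05:02
Leg 1: +307 min -> 10:09
Layover: +62 min -> 11:11
Leg 2: +221 min -> 14:52
Total travel: 590 minutes = 9h 50m
Arrival: 14:52

14:52


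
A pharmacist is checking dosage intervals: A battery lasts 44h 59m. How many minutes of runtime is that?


Hours: 44
Extra minutes: 59
Minutes per hour: 60
Hours to minutes: 44 x 60 = 2640
Total: 2640 + 59 = 2699

2699


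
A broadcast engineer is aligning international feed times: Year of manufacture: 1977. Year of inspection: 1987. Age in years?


Birth year: 1977
Current year: 1987
Age = current year - birth year
Age = 1987 - 1977 = 10

10


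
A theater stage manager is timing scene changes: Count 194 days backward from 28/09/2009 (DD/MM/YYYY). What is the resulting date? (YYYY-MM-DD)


Start: 2009-09-28
Subtracting 194 days
Days already passed in September: 28
After going back through September: 166 more days to subtract
August 2009: 31 days, 135 remaining
July 2009: 31 days, 104 remaining
June 2009: 30 days, 74 remaining
May 2009: 31 days, 43 remaining
Result: 2009-03-18

2009-03-18


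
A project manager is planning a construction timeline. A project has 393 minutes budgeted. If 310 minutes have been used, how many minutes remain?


Total budget: 393 minutes
Time used: 310 minutes
Remaining: 393 - 310 = 83 minutes
Percent used: 78.9%
Percent remaining: 21.1%

83


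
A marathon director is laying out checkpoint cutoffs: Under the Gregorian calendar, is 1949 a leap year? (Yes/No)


Year: 1949
Divisible by 4? 1949 / 4 = 487.25 -> No
Not divisible by 4, so NOT a leap year

No


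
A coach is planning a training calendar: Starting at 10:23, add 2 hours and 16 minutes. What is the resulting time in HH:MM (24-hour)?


Start time: 10:23
Adding: 2 hours 16 minutes
Minutes: 23 + 16 = 39
Hours: 10 + 2 + 0 = 12
Result: 12:39

12:39


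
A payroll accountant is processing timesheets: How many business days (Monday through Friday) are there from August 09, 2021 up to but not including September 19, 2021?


Start: 2021-08-09 (Monday)
End (exclusive): 2021-09-19 (Sunday)
Total calendar days: 41
Full weeks: 41 // 7 = 5 -> 25 weekdays
Remaining 6 days starting on Monday:
  Mon(w), Tue(w), Wed(w), Thu(w), Fri(w), Sat(-) -> 5 weekdays
Total business days: 25 + 5 = 30

30


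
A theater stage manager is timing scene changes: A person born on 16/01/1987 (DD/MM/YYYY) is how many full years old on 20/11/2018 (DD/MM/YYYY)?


Birth: 1987-01-16
Reference: 2018-11-20
Year difference: 2018 - 1987 = 31
Has birthday (01-16) occurred by 11-20? Yes
Age in full years: 31

31


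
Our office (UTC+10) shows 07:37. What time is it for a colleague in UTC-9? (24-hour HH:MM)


Local time: 07:37 at UTC+10 (offset 10h)
Target zone: UTC-9 (offset -9h)
Difference: -9 - (10) = -19 hours
Calculation: 7 + (-19) = -12
Wraparound: (-12) mod 24 = 12
Result: 12:37

12:37


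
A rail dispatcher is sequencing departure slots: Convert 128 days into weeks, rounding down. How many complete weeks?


Total days: 128
Days per week: 7
Division: 128 / 7 = 18 remainder 2
Complete weeks: 18
Remaining days: 2

18


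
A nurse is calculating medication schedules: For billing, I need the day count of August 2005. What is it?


Month: August
Year: 2005
August is a 31-day month
Total: 31 days

31


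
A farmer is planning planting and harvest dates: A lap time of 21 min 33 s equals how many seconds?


Minutes: 21
Seconds: 33
Convert minutes to seconds: 21 x 60 = 1260
Add remaining seconds: 1260 + 33 = 1293

1293


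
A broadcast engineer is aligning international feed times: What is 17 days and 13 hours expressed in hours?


Days: 17
Extra hours: 13
Hours per day: 24
Days to hours: 17 x 24 = 408
Total: 408 + 13 = 421

421


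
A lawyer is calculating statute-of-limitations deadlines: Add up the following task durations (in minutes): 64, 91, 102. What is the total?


Durations: 64, 91, 102
Running sum: 64
+ 91 = 155
+ 102 = 257
Total duration: 257 minutes
That is 4 hours and 17 minutes

257


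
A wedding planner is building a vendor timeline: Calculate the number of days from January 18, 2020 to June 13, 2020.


Start date: 2020-01-18
End date: 2020-06-13
Jan 2020: +14 days
Feb 2020: +29 days
Mar 2020: +31 days
... (3 more months)
Total: 147 days

147


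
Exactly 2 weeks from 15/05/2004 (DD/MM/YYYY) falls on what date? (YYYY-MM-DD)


Start: 2004-05-15
Weeks to add: 2
Convert to days: 2 x 7 = 14 days
Add 14 days to 2004-05-15
Result: 2004-05-29

2004-05-29


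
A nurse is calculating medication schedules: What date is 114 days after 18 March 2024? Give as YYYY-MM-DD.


Start: 2024-03-18
Adding 114 days
Days remaining in March: 13
After March: 101 days still to add
April 2024: 30 days, 71 remaining
May 2024: 31 days, 40 remaining
June 2024: 30 days, 10 remaining
July 2024 has 31 days, need 10
Result: 2024-07-10

2024-07-10


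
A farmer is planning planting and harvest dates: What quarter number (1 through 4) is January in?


Month: January (month 1)
Q1: January-March (months 1-3)
Q2: April-June (months 4-6)
Q3: July-September (months 7-9)
Q4: October-December (months 10-12)
Month 1 falls in Q1

1


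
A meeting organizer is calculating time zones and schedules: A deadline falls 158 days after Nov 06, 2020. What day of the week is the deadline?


Start: 2020-11-06 (Friday)
Step 1 - find target date: add 158 days
  2020-11-06 + 158 days = 2021-04-13
Step 2 - day of week:
  158 mod 7 = 4
  Friday + 4 days -> Tuesday
Result: Tuesday (2021-04-13)

Tuesday


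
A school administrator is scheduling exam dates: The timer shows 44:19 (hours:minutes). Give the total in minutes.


Hours: 44
Minutes: 19
Convert hours to minutes: 44 x 60 = 2640
Add remaining minutes: 2640 + 19 = 2659

2659


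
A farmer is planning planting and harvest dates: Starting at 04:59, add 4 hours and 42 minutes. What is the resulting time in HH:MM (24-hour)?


Start time: 04:59
Adding: 4 hours 42 minutes
Minutes: 59 + 42 = 101
Minute overflow: 101 >= 60, so carry 1 hour, minutes = 41
Hours: 4 + 4 + 1 = 9
Result: 09:41

09:41


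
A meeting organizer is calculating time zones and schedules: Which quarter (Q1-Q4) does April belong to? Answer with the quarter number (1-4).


Month: April (month 4)
Q1: January-March (months 1-3)
Q2: April-June (months 4-6)
Q3: July-September (months 7-9)
Q4: October-December (months 10-12)
Month 4 falls in Q2

2


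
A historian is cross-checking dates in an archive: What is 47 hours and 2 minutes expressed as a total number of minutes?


Hours: 47
Minutes: 2
Convert hours to minutes: 47 x 60 = 2820
Add remaining minutes: 2820 + 2 = 2822

2822


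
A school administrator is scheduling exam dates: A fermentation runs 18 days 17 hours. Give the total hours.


Days: 18
Extra hours: 17
Hours per day: 24
Days to hours: 18 x 24 = 432
Total: 432 + 17 = 449

449


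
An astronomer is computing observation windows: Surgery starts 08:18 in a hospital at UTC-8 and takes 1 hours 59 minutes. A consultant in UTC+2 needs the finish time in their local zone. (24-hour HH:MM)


Start: 08:18 in UTC-8
Step 1 - add duration:
  minutes: 18 + 59 = 77 (carry 1h)
  hours: 8 + 1 + 1 = 10
  end in UTC-8: 10:17
Step 2 - convert UTC-8 -> UTC+2:
  offset difference: 2 - (-8) = 10 hours
  10 + (10) = 20 -> mod 24 = 20
Result: 20:17 in UTC+2

20:17


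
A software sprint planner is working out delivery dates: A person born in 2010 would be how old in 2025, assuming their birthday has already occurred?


Birth year: 2010
Current year: 2025
Age = current year - birth year
Age = 2025 - 2010 = 15

15


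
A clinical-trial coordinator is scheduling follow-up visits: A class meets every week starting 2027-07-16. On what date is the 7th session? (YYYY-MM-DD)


First occurrence: 2027-07-16 (occurrence 1)
Each occurrence is 7 days after the previous.
Occurrence 7 is 6 weeks after the first.
6 weeks = 42 days
2027-07-16 + 42 days = 2027-08-27

2027-08-27


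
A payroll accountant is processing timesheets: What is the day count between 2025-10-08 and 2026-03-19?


Start date: 2025-10-08
End date: 2026-03-19
Oct 2025: +24 days
Nov 2025: +30 days
Dec 2025: +31 days
... (3 more months)
Total: 162 days

162


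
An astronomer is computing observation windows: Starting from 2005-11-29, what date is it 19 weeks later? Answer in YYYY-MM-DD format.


Start: 2005-11-29
Weeks to add: 19
Convert to days: 19 x 7 = 133 days
Add 133 days to 2005-11-29
Result: 2006-04-11

2006-04-11


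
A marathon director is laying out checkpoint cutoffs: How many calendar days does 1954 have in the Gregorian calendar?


Year: 1954
Check leap year rules:
Divisible by 4? No
1954 is not a leap year
Days: 365

365


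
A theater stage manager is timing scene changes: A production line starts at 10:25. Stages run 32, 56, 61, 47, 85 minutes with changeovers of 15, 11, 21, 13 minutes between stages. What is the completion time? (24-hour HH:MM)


Start: 10:25 = 625 min from midnight
  after task 1 (32 min): 10:57
  after break (15 min): 11:12
  after task 2 (56 min): 12:08
  after break (11 min): 12:19
  after task 3 (61 min): 13:20
  after break (21 min): 13:41
  after task 4 (47 min): 14:28
  after break (13 min): 14:41
  after task 5 (85 min): 16:06
Total elapsed: 341 minutes
End time: 16:06

16:06


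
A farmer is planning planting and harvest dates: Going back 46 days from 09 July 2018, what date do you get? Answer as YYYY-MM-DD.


Start: 2018-07-09
Subtracting 46 days
Days already passed in July: 9
After going back through July: 37 more days to subtract
June 2018: 30 days, 7 remaining
May 2018 has 31 days, need 7
Result: 2018-05-24

2018-05-24


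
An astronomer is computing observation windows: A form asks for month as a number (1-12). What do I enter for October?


Calendar month order:
9. September
10. October <--
11. November
October is month number 10

10


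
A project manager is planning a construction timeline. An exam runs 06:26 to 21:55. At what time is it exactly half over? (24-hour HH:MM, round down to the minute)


Start time: 06:26 = 386 minutes from midnight
End time: 21:55 = 1315 minutes from midnight
Sum: 386 + 1315 = 1701
Midpoint: 1701 / 2 = 850 minutes
Convert: 850 / 60 = 14 hours, 10 minutes
Result: 14:10

14:10


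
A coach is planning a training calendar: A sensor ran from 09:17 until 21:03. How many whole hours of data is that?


Start: 09:17
End: 21:03
Hour difference: 21 - 9 = 12 hours
Minute difference: 3 - 17 = -14 minutes
Total minutes: 706
Complete hours: 706 / 60 = 11 (remainder 46)

11


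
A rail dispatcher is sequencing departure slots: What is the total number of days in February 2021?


Month: February
Year: 2021
2021 is not a leap year
February has 28 days
Total: 28 days

28


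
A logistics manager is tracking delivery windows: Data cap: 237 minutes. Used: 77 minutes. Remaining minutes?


Total budget: 237 minutes
Time used: 77 minutes
Remaining: 237 - 77 = 160 minutes
Percent used: 32.5%
Percent remaining: 67.5%

160


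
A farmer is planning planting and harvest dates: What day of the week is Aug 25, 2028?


Date: 2028-08-25
January 1, 2028 is a Saturday
Day of year: 238
Offset from Jan 1: 237 days
237 mod 7 = 6
Result: Friday

Friday


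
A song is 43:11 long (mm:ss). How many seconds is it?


Minutes: 43
Extra seconds: 11
Seconds per minute: 60
Minutes to seconds: 43 x 60 = 2580
Total: 2580 + 11 = 2591

2591


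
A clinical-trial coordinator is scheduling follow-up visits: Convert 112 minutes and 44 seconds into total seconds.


Minutes: 112
Seconds: 44
Convert minutes to seconds: 112 x 60 = 6720
Add remaining seconds: 6720 + 44 = 6764

6764


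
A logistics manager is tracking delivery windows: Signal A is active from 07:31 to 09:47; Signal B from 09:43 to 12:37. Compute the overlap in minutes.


Interval A: [451, 587] minutes from midnight
Interval B: [583, 757] minutes from midnight
Overlap start = max(451, 583) = 583
Overlap end = min(587, 757) = 587
Overlap = 587 - 583 = 4 minutes

4


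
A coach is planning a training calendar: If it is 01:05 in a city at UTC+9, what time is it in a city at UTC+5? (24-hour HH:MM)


Local time: 01:05 at UTC+9 (offset 9h)
Target zone: UTC+5 (offset 5h)
Difference: 5 - (9) = -4 hours
Calculation: 1 + (-4) = -3
Wraparound: (-3) mod 24 = 21
Result: 21:05

21:05


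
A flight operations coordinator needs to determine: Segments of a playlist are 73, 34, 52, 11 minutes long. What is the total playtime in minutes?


Durations: 73, 34, 52, 11
Running sum: 73
+ 34 = 107
+ 52 = 159
+ 11 = 170
Total duration: 170 minutes
That is 2 hours and 50 minutes

170


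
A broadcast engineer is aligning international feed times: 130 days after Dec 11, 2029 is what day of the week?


Start: 2029-12-11 (Tuesday)
Step 1 - find target date: add 130 days
  2029-12-11 + 130 days = 2030-04-20
Step 2 - day of week:
  130 mod 7 = 4
  Tuesday + 4 days -> Saturday
Result: Saturday (2030-04-20)

Saturday


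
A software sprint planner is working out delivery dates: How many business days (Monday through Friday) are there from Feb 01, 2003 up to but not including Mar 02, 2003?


Start: 2003-02-01 (Saturday)
End (exclusive): 2003-03-02 (Sunday)
Total calendar days: 29
Full weeks: 29 // 7 = 4 -> 20 weekdays
Remaining 1 days starting on Saturday:
  Sat(-) -> 0 weekdays
Total business days: 20 + 0 = 20

20


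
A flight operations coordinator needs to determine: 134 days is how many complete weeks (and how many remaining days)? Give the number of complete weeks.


Total days: 134
Days per week: 7
Division: 134 / 7 = 19 remainder 1
Complete weeks: 19
Remaining days: 1

19


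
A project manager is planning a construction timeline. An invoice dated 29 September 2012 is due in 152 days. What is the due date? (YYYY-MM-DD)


Start: 2012-09-29
Adding 152 days
Days remaining in September: 1
After September: 151 days still to add
October 2012: 31 days, 120 remaining
November 2012: 30 days, 90 remaining
December 2012: 31 days, 59 remaining
January 2013: 31 days, 28 remaining
Result: 2013-02-28

2013-02-28


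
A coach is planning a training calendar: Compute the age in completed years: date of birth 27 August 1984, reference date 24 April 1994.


Birth: 1984-08-27
Reference: 1994-04-24
Year difference: 1994 - 1984 = 10
Has birthday (08-27) occurred by 04-24? No
Birthday not yet reached this year -> subtract 1
Age in full years: 9

9


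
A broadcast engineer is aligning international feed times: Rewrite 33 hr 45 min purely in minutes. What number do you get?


Hours: 33
Extra minutes: 45
Minutes per hour: 60
Hours to minutes: 33 x 60 = 1980
Total: 1980 + 45 = 2025

2025


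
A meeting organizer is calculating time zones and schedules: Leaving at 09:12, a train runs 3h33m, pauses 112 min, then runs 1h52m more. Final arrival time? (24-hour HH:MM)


Depart: 09:12
Leg 1: +213 min -> 12:45
Layover: +112 min -> 14:37
Leg 2: +112 min -> 16:29
Total travel: 437 minutes = 7h 17m
Arrival: 16:29

16:29


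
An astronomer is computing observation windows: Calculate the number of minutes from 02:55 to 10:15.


Start time: 02:55 = 175 minutes from midnight
End time: 10:15 = 615 minutes from midnight
Difference: 615 - 175 = 440 minutes
That is 7 hours and 20 minutes

440


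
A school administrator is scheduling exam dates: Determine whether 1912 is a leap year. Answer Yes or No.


Year: 1912
Divisible by 4? 1912 / 4 = 478.0 -> Yes
Divisible by 100? 1912 / 100 = 19.12 -> No
Divisible by 4 but not 100, so it IS a leap year

Yes


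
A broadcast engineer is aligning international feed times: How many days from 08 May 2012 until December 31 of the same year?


Start: May 08, 2012
End: December 31, 2012
Days left in May: 23
June: 30
July: 31
August: 31
September: 30
... plus remaining months
Sum of remaining months: 214
Total: 23 + 214 = 237

237


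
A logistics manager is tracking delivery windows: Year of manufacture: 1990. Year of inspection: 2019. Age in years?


Birth year: 1990
Current year: 2019
Age = current year - birth year
Age = 2019 - 1990 = 29

29


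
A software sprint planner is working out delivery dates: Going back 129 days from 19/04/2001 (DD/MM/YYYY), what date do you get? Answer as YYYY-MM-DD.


Start: 2001-04-19
Subtracting 129 days
Days already passed in April: 19
After going back through April: 110 more days to subtract
March 2001: 31 days, 79 remaining
February 2001: 28 days, 51 remaining
January 2001: 31 days, 20 remaining
December 2000 has 31 days, need 20
Result: 2000-12-11

2000-12-11


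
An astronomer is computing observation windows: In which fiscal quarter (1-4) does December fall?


Month: December (month 12)
Q1: January-March (months 1-3)
Q2: April-June (months 4-6)
Q3: July-September (months 7-9)
Q4: October-December (months 10-12)
Month 12 falls in Q4

4


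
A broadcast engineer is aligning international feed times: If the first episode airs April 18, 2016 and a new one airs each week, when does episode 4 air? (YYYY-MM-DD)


First occurrence: 2016-04-18 (occurrence 1)
Each occurrence is 7 days after the previous.
Occurrence 4 is 3 weeks after the first.
3 weeks = 21 days
2016-04-18 + 21 days = 2016-05-09

2016-05-09


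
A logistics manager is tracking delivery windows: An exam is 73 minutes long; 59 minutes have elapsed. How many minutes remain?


Total budget: 73 minutes
Time used: 59 minutes
Remaining: 73 - 59 = 14 minutes
Percent used: 80.8%
Percent remaining: 19.2%

14


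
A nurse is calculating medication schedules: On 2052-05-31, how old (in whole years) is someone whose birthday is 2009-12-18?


Birth: 2009-12-18
Reference: 2052-05-31
Year difference: 2052 - 2009 = 43
Has birthday (12-18) occurred by 05-31? No
Birthday not yet reached this year -> subtract 1
Age in full years: 42

42


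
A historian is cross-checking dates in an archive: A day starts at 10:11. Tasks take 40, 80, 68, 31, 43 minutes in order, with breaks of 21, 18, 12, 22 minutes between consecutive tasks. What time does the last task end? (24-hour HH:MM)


Start: 10:11 = 611 min from midnight
  after task 1 (40 min): 10:51
  after break (21 min): 11:12
  after task 2 (80 min): 12:32
  after break (18 min): 12:50
  after task 3 (68 min): 13:58
  after break (12 min): 14:10
  after task 4 (31 min): 14:41
  after break (22 min): 15:03
  after task 5 (43 min): 15:46
Total elapsed: 335 minutes
End time: 15:46

15:46


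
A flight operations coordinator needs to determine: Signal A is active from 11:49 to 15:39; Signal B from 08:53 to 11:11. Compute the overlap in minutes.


Interval A: [709, 939] minutes from midnight
Interval B: [533, 671] minutes from midnight
Overlap start = max(709, 533) = 709
Overlap end = min(939, 671) = 671
End <= start, so the intervals do not overlap: 0 minutes

0


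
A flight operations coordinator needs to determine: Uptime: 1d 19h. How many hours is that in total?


Days: 1
Extra hours: 19
Hours per day: 24
Days to hours: 1 x 24 = 24
Total: 24 + 19 = 43

43


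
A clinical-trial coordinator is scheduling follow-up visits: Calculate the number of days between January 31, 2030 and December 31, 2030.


Start: January 31, 2030
End: December 31, 2030
Days left in January: 0
February: 28
March: 31
April: 30
May: 31
... plus remaining months
Sum of remaining months: 334
Total: 0 + 334 = 334

334


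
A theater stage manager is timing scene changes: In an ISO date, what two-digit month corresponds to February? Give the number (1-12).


Calendar month order:
1. January
2. February <--
3. March
February is month number 2

2


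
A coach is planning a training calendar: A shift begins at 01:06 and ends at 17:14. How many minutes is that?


Start time: 01:06 = 66 minutes from midnight
End time: 17:14 = 1034 minutes from midnight
Difference: 1034 - 66 = 968 minutes
That is 16 hours and 8 minutes

968


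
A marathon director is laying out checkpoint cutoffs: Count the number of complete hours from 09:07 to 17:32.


Start: 09:07
End: 17:32
Hour difference: 17 - 9 = 8 hours
Minute difference: 32 - 7 = 25 minutes
Total minutes: 505
Complete hours: 505 / 60 = 8 (remainder 25)

8


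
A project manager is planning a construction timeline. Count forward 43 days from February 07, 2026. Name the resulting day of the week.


Start: 2026-02-07 (Saturday)
Step 1 - find target date: add 43 days
  2026-02-07 + 43 days = 2026-03-22
Step 2 - day of week:
  43 mod 7 = 1
  Saturday + 1 days -> Sunday
Result: Sunday (2026-03-22)

Sunday


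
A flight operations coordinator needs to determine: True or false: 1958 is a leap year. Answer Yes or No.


Year: 1958
Divisible by 4? 1958 / 4 = 489.5 -> No
Not divisible by 4, so NOT a leap year

No


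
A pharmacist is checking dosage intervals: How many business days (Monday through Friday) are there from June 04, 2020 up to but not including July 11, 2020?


Start: 2020-06-04 (Thursday)
End (exclusive): 2020-07-11 (Saturday)
Total calendar days: 37
Full weeks: 37 // 7 = 5 -> 25 weekdays
Remaining 2 days starting on Thursday:
  Thu(w), Fri(w) -> 2 weekdays
Total business days: 25 + 2 = 27

27


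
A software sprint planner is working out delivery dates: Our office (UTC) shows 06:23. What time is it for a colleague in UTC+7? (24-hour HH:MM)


Local time: 06:23 at UTC (offset 0h)
Target zone: UTC+7 (offset 7h)
Difference: 7 - (0) = 7 hours
Calculation: 6 + (7) = 13
Result: 13:23

13:23


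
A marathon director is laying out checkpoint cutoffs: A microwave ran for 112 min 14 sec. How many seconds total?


Minutes: 112
Extra seconds: 14
Seconds per minute: 60
Minutes to seconds: 112 x 60 = 6720
Total: 6720 + 14 = 6734

6734


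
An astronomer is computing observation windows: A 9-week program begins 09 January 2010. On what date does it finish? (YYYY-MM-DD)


Start: 2010-01-09
Weeks to add: 9
Convert to days: 9 x 7 = 63 days
Add 63 days to 2010-01-09
Result: 2010-03-13

2010-03-13
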